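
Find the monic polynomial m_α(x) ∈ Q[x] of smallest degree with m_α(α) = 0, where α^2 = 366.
m_α(x) = x^2 - 366

α satisfies α^2 - 366 = 0, so x^2 - 366 annihilates α. Since d = 366 is squarefree and ≠ 1, it is not a perfect square in Q, so x^2 - 366 has no rational root and is therefore irreducible over Q (a degree-2 polynomial over a field is irreducible iff it has no root). Hence m_α(x) = x^2 - 366.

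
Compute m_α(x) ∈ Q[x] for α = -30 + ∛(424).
m_α(x) = x^3 + 90x^2 + 2700x + 26576

Set β = α + 30 = ∛(424), so β^3 = 424. Then (α + 30)^3 - 424 = 0, i.e. α is a root of g(x) = (x + 30)^3 - 424 = x^3 + 90x^2 + 2700x + 26576. Since g(x) = h(x + 30) where h(x) = x^3 - 424, and h is irreducible over Q (because 424 is not a perfect cube, so h has no rational root, and a monic cubic with no rational root is irreducible), g is also irreducible (irreducibility is preserved under the substitution x → x + 30). Hence m_α(x) = x^3 + 90x^2 + 2700x + 26576.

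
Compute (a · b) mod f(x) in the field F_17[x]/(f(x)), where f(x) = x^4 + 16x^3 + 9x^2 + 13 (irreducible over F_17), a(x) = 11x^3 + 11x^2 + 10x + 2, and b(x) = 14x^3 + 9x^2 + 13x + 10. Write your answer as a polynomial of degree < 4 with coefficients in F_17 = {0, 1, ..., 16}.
a · b ≡ 4x^3 + 8x^2 + 3x + 12 (mod f(x))

Multiply in F_17[x]: a(x)·b(x) = (11x^3 + 11x^2 + 10x + 2)·(14x^3 + 9x^2 + 13x + 10) = x^6 + 15x^5 + 8x^4 + 14x^3 + 3x^2 + 7x + 3. This has degree ≥ 4, so divide by f(x) over F_17: x^6 + 15x^5 + 8x^4 + 14x^3 + 3x^2 + 7x + 3 = (x^2 + 16x + 15)·(x^4 + 16x^3 + 9x^2 + 13) + (4x^3 + 8x^2 + 3x + 12). Hence a·b ≡ 4x^3 + 8x^2 + 3x + 12 (mod f). (F_17[x]/(f) is a field with 17^4 = 83521 elements since f is irreducible of degree 4.)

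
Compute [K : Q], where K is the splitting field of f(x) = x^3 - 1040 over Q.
[K : Q] = 6

The roots of x^3 - 1040 are ∛1040, ω∛1040, ω^2∛1040 where ω = e^(2πi/3) is a primitive cube root of unity, so K = Q(∛1040, ω). Now [Q(∛1040):Q] = 3 (since 1040 is not a perfect cube, x^3 - 1040 is irreducible) and [Q(ω):Q] = 2. Both 2 and 3 divide [K:Q], and [K:Q] ≤ 3·2 = 6, so [K:Q] = 6. (Equivalently: Q(∛1040) ⊂ R but ω ∉ R, so [K : Q(∛1040)] = 2.)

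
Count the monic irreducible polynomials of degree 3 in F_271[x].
There are 6634080 monic irreducible polynomials of degree 3 over F_271

Each element of F_{271^3} that lies in no proper subfield is a root of exactly one monic irreducible of degree 3 over F_271, and each such polynomial has 3 distinct roots in F_{271^3}. By Möbius inversion the count is N_271(3) = (1/3) Σ_{d|3} μ(3/d) · 271^d = (1/3)(μ(3)·271^1 + μ(1)·271^3) = 19902240/3 = 6634080.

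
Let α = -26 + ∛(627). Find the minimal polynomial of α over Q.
m_α(x) = x^3 + 78x^2 + 2028x + 16949

Set β = α + 26 = ∛(627), so β^3 = 627. Then (α + 26)^3 - 627 = 0, i.e. α is a root of g(x) = (x + 26)^3 - 627 = x^3 + 78x^2 + 2028x + 16949. Since g(x) = h(x + 26) where h(x) = x^3 - 627, and h is irreducible over Q (because 627 is not a perfect cube, so h has no rational root, and a monic cubic with no rational root is irreducible), g is also irreducible (irreducibility is preserved under the substitution x → x + 26). Hence m_α(x) = x^3 + 78x^2 + 2028x + 16949.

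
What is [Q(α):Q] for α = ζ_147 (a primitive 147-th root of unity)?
[Q(α):Q] = 84

The minimal polynomial of ζ_147 over Q is the 147-th cyclotomic polynomial Φ_147(x), which is irreducible over Q and has degree φ(147) = 84. Hence [Q(α):Q] = φ(147) = 84.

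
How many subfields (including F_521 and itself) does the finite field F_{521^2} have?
F_{521^2} has 2 subfields

The subfields of F_{p^n} are exactly the fields F_{p^d} for d | n (each is the fixed field of the unique index-d subgroup of Gal(F_{p^n}/F_p) ≅ Z/nZ). The divisors of n = 2 are {1, 2}, giving 2 subfields: F_{521^1}, F_{521^2}.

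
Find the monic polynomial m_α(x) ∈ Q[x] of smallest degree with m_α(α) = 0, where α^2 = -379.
m_α(x) = x^2 + 379

α satisfies α^2 + 379 = 0, so x^2 + 379 annihilates α. Since d = -379 is squarefree and ≠ 1, it is not a perfect square in Q, so x^2 + 379 has no rational root and is therefore irreducible over Q (a degree-2 polynomial over a field is irreducible iff it has no root). Hence m_α(x) = x^2 + 379.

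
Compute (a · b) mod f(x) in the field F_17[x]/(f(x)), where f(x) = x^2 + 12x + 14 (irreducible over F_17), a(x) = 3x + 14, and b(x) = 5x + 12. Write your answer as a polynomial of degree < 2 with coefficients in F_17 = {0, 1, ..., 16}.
a · b ≡ 11x + 9 (mod f(x))

Multiply in F_17[x]: a(x)·b(x) = (3x + 14)·(5x + 12) = 15x^2 + 4x + 15. This has degree ≥ 2, so divide by f(x) over F_17: 15x^2 + 4x + 15 = (15)·(x^2 + 12x + 14) + (11x + 9). Hence a·b ≡ 11x + 9 (mod f). (F_17[x]/(f) is a field with 17^2 = 289 elements since f is irreducible of degree 2.)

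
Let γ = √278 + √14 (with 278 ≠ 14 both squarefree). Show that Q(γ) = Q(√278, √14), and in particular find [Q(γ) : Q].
[Q(γ) : Q] = 4 (equivalently, Q(γ) = Q(√278, √14))

Obviously Q(γ) ⊆ Q(√278, √14), and [Q(√278, √14):Q] = 4 (since 278, 14 are distinct squarefree integers > 1 with 3892 not a perfect square). To show equality we compute the minimal polynomial of γ. From γ = √278 + √14: γ^2 = 278 + 2√(3892) + 14 = 292 + 2√(3892), so γ^2 - 292 = 2√(3892); squaring, (γ^2 - 292)^2 = 4·3892, i.e. γ^4 - 584γ^2 + 85264 - 15568 = 0, i.e. γ^4 - 584γ^2 + 69696 = 0. So γ is a root of x^4 - 584x^2 + 69696. This polynomial is irreducible over Q: it has no rational root (each ±√278 ± √14 is irrational), and any factorization into two quadratics over Q would force √(3892) ∈ Q (pairing opposite roots) or √278, √14 ∈ Q (other pairings), all impossible. Hence [Q(γ):Q] = 4 = [Q(√278, √14):Q], so Q(γ) = Q(√278, √14).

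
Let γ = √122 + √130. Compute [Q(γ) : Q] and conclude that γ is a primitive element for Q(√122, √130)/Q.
[Q(γ) : Q] = 4 (equivalently, Q(γ) = Q(√122, √130))

Obviously Q(γ) ⊆ Q(√122, √130), and [Q(√122, √130):Q] = 4 (since 122, 130 are distinct squarefree integers > 1 with 15860 not a perfect square). To show equality we compute the minimal polynomial of γ. From γ = √122 + √130: γ^2 = 122 + 2√(15860) + 130 = 252 + 2√(15860), so γ^2 - 252 = 2√(15860); squaring, (γ^2 - 252)^2 = 4·15860, i.e. γ^4 - 504γ^2 + 63504 - 63440 = 0, i.e. γ^4 - 504γ^2 + 64 = 0. So γ is a root of x^4 - 504x^2 + 64. This polynomial is irreducible over Q: it has no rational root (each ±√122 ± √130 is irrational), and any factorization into two quadratics over Q would force √(15860) ∈ Q (pairing opposite roots) or √122, √130 ∈ Q (other pairings), all impossible. Hence [Q(γ):Q] = 4 = [Q(√122, √130):Q], so Q(γ) = Q(√122, √130).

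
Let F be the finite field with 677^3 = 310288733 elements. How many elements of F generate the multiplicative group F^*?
There are φ(310288732) = 143209872 primitive elements

F_q^* is cyclic of order q - 1 = 310288732. A cyclic group of order m has exactly φ(m) generators. Here m = 310288732 = 2^2 · 13^2 · 459007, so the number of primitive elements is φ(310288732) = 143209872.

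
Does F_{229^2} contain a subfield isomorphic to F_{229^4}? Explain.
No: F_{229^4} is not a subfield of F_{229^2}

F_{p^m} embeds in F_{p^n} iff m | n. Here 4 ∤ 2 (since 2 = 0·4 + 2 with remainder 2 ≠ 0), so F_{229^4} is not a subfield of F_{229^2}. Equivalently: if it were, the tower law would give 4 = [F_{229^4}:F_229] dividing [F_{229^2}:F_229] = 2, contradiction.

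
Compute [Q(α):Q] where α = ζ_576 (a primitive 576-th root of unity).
[Q(α):Q] = 192

The minimal polynomial of ζ_576 over Q is the 576-th cyclotomic polynomial Φ_576(x), which is irreducible over Q and has degree φ(576) = 192. Hence [Q(α):Q] = φ(576) = 192.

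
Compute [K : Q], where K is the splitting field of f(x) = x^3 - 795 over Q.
[K : Q] = 6

The roots of x^3 - 795 are ∛795, ω∛795, ω^2∛795 where ω = e^(2πi/3) is a primitive cube root of unity, so K = Q(∛795, ω). Now [Q(∛795):Q] = 3 (since 795 is not a perfect cube, x^3 - 795 is irreducible) and [Q(ω):Q] = 2. Both 2 and 3 divide [K:Q], and [K:Q] ≤ 3·2 = 6, so [K:Q] = 6. (Equivalently: Q(∛795) ⊂ R but ω ∉ R, so [K : Q(∛795)] = 2.)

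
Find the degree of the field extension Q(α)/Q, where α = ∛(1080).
[Q(α):Q] = 3

The minimal polynomial of α is x^3 - 1080, irreducible over Q since 1080 is not a perfect cube (so x^3 - 1080 has no rational root). Hence [Q(α):Q] = deg(m_α) = 3.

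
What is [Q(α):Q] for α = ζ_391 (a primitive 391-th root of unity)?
[Q(α):Q] = 352

The minimal polynomial of ζ_391 over Q is the 391-th cyclotomic polynomial Φ_391(x), which is irreducible over Q and has degree φ(391) = 352. Hence [Q(α):Q] = φ(391) = 352.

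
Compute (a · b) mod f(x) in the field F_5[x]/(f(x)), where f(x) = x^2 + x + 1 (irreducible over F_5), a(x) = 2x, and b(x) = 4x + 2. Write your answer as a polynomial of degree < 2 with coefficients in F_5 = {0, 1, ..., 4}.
a · b ≡ x + 2 (mod f(x))

Multiply in F_5[x]: a(x)·b(x) = (2x)·(4x + 2) = 3x^2 + 4x. This has degree ≥ 2, so divide by f(x) over F_5: 3x^2 + 4x = (3)·(x^2 + x + 1) + (x + 2). Hence a·b ≡ x + 2 (mod f). (F_5[x]/(f) is a field with 5^2 = 25 elements since f is irreducible of degree 2.)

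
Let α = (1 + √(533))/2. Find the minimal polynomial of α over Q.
m_α(x) = x^2 - x - 133

From 2α - 1 = √(533), squaring gives (2α - 1)^2 = 533, i.e. 4α^2 - 4α + 1 = 533, so α^2 - α + (1 - 533)/4 = 0. Since 533 ≡ 1 (mod 4), (1 - 533)/4 = -133 ∈ Z. The polynomial x^2 - x - 133 has discriminant 1 - 4·(-133) = 533, which is not a perfect square in Q (d = 533 is squarefree and ≠ 1), so x^2 - x - 133 is irreducible over Q. It is the minimal polynomial of α.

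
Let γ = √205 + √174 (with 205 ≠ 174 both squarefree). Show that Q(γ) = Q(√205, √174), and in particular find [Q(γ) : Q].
[Q(γ) : Q] = 4 (equivalently, Q(γ) = Q(√205, √174))

Obviously Q(γ) ⊆ Q(√205, √174), and [Q(√205, √174):Q] = 4 (since 205, 174 are distinct squarefree integers > 1 with 35670 not a perfect square). To show equality we compute the minimal polynomial of γ. From γ = √205 + √174: γ^2 = 205 + 2√(35670) + 174 = 379 + 2√(35670), so γ^2 - 379 = 2√(35670); squaring, (γ^2 - 379)^2 = 4·35670, i.e. γ^4 - 758γ^2 + 143641 - 142680 = 0, i.e. γ^4 - 758γ^2 + 961 = 0. So γ is a root of x^4 - 758x^2 + 961. This polynomial is irreducible over Q: it has no rational root (each ±√205 ± √174 is irrational), and any factorization into two quadratics over Q would force √(35670) ∈ Q (pairing opposite roots) or √205, √174 ∈ Q (other pairings), all impossible. Hence [Q(γ):Q] = 4 = [Q(√205, √174):Q], so Q(γ) = Q(√205, √174).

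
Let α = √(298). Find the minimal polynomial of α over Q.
m_α(x) = x^2 - 298

α satisfies α^2 - 298 = 0, so x^2 - 298 annihilates α. Since d = 298 is squarefree and ≠ 1, it is not a perfect square in Q, so x^2 - 298 has no rational root and is therefore irreducible over Q (a degree-2 polynomial over a field is irreducible iff it has no root). Hence m_α(x) = x^2 - 298.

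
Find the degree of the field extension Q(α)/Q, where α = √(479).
[Q(α):Q] = 2

[Q(α):Q] equals the degree of the minimal polynomial of α. Here α^2 = 479 and x^2 - 479 is irreducible (d = 479 is squarefree, ≠ 1, hence not a square), so deg(m_α) = 2. Thus [Q(α):Q] = 2.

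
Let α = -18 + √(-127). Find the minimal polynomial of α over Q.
m_α(x) = x^2 + 36x + 451

From α + 18 = √(-127), squaring gives (α + 18)^2 = -127, i.e. α^2 + 36α + 324 = -127, so α^2 + 36α + 451 = 0. The discriminant of x^2 + 36x + 451 is (36)^2 - 4·(451) = 1296 - 1804 = -508, and 4·(-127) is not a perfect square in Q since -127 is squarefree and ≠ 1. Hence x^2 + 36x + 451 is irreducible over Q and is the minimal polynomial of α.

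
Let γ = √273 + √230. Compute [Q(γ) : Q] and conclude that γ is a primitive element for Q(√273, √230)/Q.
[Q(γ) : Q] = 4 (equivalently, Q(γ) = Q(√273, √230))

Obviously Q(γ) ⊆ Q(√273, √230), and [Q(√273, √230):Q] = 4 (since 273, 230 are distinct squarefree integers > 1 with 62790 not a perfect square). To show equality we compute the minimal polynomial of γ. From γ = √273 + √230: γ^2 = 273 + 2√(62790) + 230 = 503 + 2√(62790), so γ^2 - 503 = 2√(62790); squaring, (γ^2 - 503)^2 = 4·62790, i.e. γ^4 - 1006γ^2 + 253009 - 251160 = 0, i.e. γ^4 - 1006γ^2 + 1849 = 0. So γ is a root of x^4 - 1006x^2 + 1849. This polynomial is irreducible over Q: it has no rational root (each ±√273 ± √230 is irrational), and any factorization into two quadratics over Q would force √(62790) ∈ Q (pairing opposite roots) or √273, √230 ∈ Q (other pairings), all impossible. Hence [Q(γ):Q] = 4 = [Q(√273, √230):Q], so Q(γ) = Q(√273, √230).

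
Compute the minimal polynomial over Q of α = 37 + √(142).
m_α(x) = x^2 - 74x + 1227

From α - 37 = √(142), squaring gives (α - 37)^2 = 142, i.e. α^2 - 74α + 1369 = 142, so α^2 - 74α + 1227 = 0. The discriminant of x^2 - 74x + 1227 is (-74)^2 - 4·(1227) = 5476 - 4908 = 568, and 4·(142) is not a perfect square in Q since 142 is squarefree and ≠ 1. Hence x^2 - 74x + 1227 is irreducible over Q and is the minimal polynomial of α.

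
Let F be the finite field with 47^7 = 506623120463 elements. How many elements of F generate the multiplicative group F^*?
There are φ(506623120462) = 236663175672 primitive elements

F_q^* is cyclic of order q - 1 = 506623120462. A cyclic group of order m has exactly φ(m) generators. Here m = 506623120462 = 2 · 23 · 43 · 256128979, so the number of primitive elements is φ(506623120462) = 236663175672.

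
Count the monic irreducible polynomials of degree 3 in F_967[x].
There are 301410032 monic irreducible polynomials of degree 3 over F_967

Each element of F_{967^3} that lies in no proper subfield is a root of exactly one monic irreducible of degree 3 over F_967, and each such polynomial has 3 distinct roots in F_{967^3}. By Möbius inversion the count is N_967(3) = (1/3) Σ_{d|3} μ(3/d) · 967^d = (1/3)(μ(3)·967^1 + μ(1)·967^3) = 904230096/3 = 301410032.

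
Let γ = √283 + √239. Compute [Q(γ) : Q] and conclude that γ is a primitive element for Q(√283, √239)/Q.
[Q(γ) : Q] = 4 (equivalently, Q(γ) = Q(√283, √239))

Obviously Q(γ) ⊆ Q(√283, √239), and [Q(√283, √239):Q] = 4 (since 283, 239 are distinct squarefree integers > 1 with 67637 not a perfect square). To show equality we compute the minimal polynomial of γ. From γ = √283 + √239: γ^2 = 283 + 2√(67637) + 239 = 522 + 2√(67637), so γ^2 - 522 = 2√(67637); squaring, (γ^2 - 522)^2 = 4·67637, i.e. γ^4 - 1044γ^2 + 272484 - 270548 = 0, i.e. γ^4 - 1044γ^2 + 1936 = 0. So γ is a root of x^4 - 1044x^2 + 1936. This polynomial is irreducible over Q: it has no rational root (each ±√283 ± √239 is irrational), and any factorization into two quadratics over Q would force √(67637) ∈ Q (pairing opposite roots) or √283, √239 ∈ Q (other pairings), all impossible. Hence [Q(γ):Q] = 4 = [Q(√283, √239):Q], so Q(γ) = Q(√283, √239).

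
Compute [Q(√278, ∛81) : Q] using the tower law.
[Q(√278, ∛81) : Q] = 6

Let L = Q(√278, ∛81). Since Q(√278) ⊂ L and [Q(√278):Q] = 2, the tower law gives 2 | [L:Q]. Likewise Q(∛81) ⊂ L with [Q(∛81):Q] = 3 (because 81 is not a perfect cube), so 3 | [L:Q]. As gcd(2,3) = 1, [L:Q] is divisible by 6. Conversely L is generated over Q by √278 and ∛81, so [L:Q] ≤ 2·3 = 6. Therefore [Q(√278, ∛81) : Q] = 6.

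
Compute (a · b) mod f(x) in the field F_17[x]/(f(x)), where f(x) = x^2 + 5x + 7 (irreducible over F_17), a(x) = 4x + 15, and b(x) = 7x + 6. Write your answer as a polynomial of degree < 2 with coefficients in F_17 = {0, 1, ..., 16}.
a · b ≡ 6x + 13 (mod f(x))

Multiply in F_17[x]: a(x)·b(x) = (4x + 15)·(7x + 6) = 11x^2 + 10x + 5. This has degree ≥ 2, so divide by f(x) over F_17: 11x^2 + 10x + 5 = (11)·(x^2 + 5x + 7) + (6x + 13). Hence a·b ≡ 6x + 13 (mod f). (F_17[x]/(f) is a field with 17^2 = 289 elements since f is irreducible of degree 2.)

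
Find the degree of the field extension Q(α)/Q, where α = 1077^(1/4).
[Q(α):Q] = 4

α is a root of x^4 - 1077. By Eisenstein's criterion at the prime p = 3 (which divides the constant term 1077 but p^2 = 9 does not, since 1077 is squarefree), x^4 - 1077 is irreducible over Q. Hence [Q(α):Q] = 4.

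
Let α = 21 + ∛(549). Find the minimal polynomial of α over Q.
m_α(x) = x^3 - 63x^2 + 1323x - 9810

Set β = α - 21 = ∛(549), so β^3 = 549. Then (α - 21)^3 - 549 = 0, i.e. α is a root of g(x) = (x - 21)^3 - 549 = x^3 - 63x^2 + 1323x - 9810. Since g(x) = h(x - 21) where h(x) = x^3 - 549, and h is irreducible over Q (because 549 is not a perfect cube, so h has no rational root, and a monic cubic with no rational root is irreducible), g is also irreducible (irreducibility is preserved under the substitution x → x - 21). Hence m_α(x) = x^3 - 63x^2 + 1323x - 9810.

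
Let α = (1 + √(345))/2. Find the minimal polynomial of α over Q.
m_α(x) = x^2 - x - 86

From 2α - 1 = √(345), squaring gives (2α - 1)^2 = 345, i.e. 4α^2 - 4α + 1 = 345, so α^2 - α + (1 - 345)/4 = 0. Since 345 ≡ 1 (mod 4), (1 - 345)/4 = -86 ∈ Z. The polynomial x^2 - x - 86 has discriminant 1 - 4·(-86) = 345, which is not a perfect square in Q (d = 345 is squarefree and ≠ 1), so x^2 - x - 86 is irreducible over Q. It is the minimal polynomial of α.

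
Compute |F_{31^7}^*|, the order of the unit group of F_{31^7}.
|F_{31^7}^*| = 27512614110

F_{31^7} has 31^7 = 27512614111 elements; its multiplicative group consists of all nonzero elements, so |F_{31^7}^*| = 27512614111 - 1 = 27512614110. (It is cyclic since any finite subgroup of the multiplicative group of a field is cyclic.)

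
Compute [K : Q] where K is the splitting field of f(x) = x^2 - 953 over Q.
[K : Q] = 2

f(x) = x^2 - 953 factors as (x - √953)(x + √953). The splitting field is K = Q(√953). Since 953 is squarefree and > 1, it is not a perfect square, so x^2 - 953 is irreducible over Q and [Q(√953) : Q] = 2. Hence [K : Q] = 2.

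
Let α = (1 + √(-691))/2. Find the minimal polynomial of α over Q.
m_α(x) = x^2 - x + 173

From 2α - 1 = √(-691), squaring gives (2α - 1)^2 = -691, i.e. 4α^2 - 4α + 1 = -691, so α^2 - α + (1 + 691)/4 = 0. Since -691 ≡ 1 (mod 4), (1 + 691)/4 = 173 ∈ Z. The polynomial x^2 - x + 173 has discriminant 1 - 4·(173) = -691, which is not a perfect square in Q (d = -691 is squarefree and ≠ 1), so x^2 - x + 173 is irreducible over Q. It is the minimal polynomial of α.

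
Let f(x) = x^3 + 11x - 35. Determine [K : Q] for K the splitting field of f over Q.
[K : Q] = 6

By the rational root test, any rational root of the monic integer polynomial f(x) = x^3 + 11x - 35 must be an integer dividing the constant term -35, i.e. one of ±{1, 5, 7, 35}. Evaluating: f(1) = -23, f(-1) = -47, f(5) = 145, f(-5) = -215, f(7) = 385, f(-7) = -455, f(35) = 43225, f(-35) = -43295; none is 0, so f has no rational root and is therefore irreducible over Q (a cubic with no linear factor over a field is irreducible). For an irreducible cubic, the Galois group is A_3 or S_3 according as the discriminant disc(f) = -4a^3 - 27b^2 = -4·(11)^3 - 27·(-35)^2 = -38399 is or is not a square in Q. Here disc(f) = -38399 is not a perfect square in Q, so the Galois group of f over Q is not contained in A_3 and must be all of S_3. The splitting field has degree |S_3| = 6 over Q, so [K : Q] = 6.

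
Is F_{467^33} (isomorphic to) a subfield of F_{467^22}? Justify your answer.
No: F_{467^33} is not a subfield of F_{467^22}

F_{p^m} embeds in F_{p^n} iff m | n. Here 33 ∤ 22 (since 22 = 0·33 + 22 with remainder 22 ≠ 0), so F_{467^33} is not a subfield of F_{467^22}. Equivalently: if it were, the tower law would give 33 = [F_{467^33}:F_467] dividing [F_{467^22}:F_467] = 22, contradiction.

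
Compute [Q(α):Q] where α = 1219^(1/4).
[Q(α):Q] = 4

α is a root of x^4 - 1219. By Eisenstein's criterion at the prime p = 23 (which divides the constant term 1219 but p^2 = 529 does not, since 1219 is squarefree), x^4 - 1219 is irreducible over Q. Hence [Q(α):Q] = 4.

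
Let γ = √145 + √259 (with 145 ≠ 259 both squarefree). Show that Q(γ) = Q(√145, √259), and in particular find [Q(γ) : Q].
[Q(γ) : Q] = 4 (equivalently, Q(γ) = Q(√145, √259))

Obviously Q(γ) ⊆ Q(√145, √259), and [Q(√145, √259):Q] = 4 (since 145, 259 are distinct squarefree integers > 1 with 37555 not a perfect square). To show equality we compute the minimal polynomial of γ. From γ = √145 + √259: γ^2 = 145 + 2√(37555) + 259 = 404 + 2√(37555), so γ^2 - 404 = 2√(37555); squaring, (γ^2 - 404)^2 = 4·37555, i.e. γ^4 - 808γ^2 + 163216 - 150220 = 0, i.e. γ^4 - 808γ^2 + 12996 = 0. So γ is a root of x^4 - 808x^2 + 12996. This polynomial is irreducible over Q: it has no rational root (each ±√145 ± √259 is irrational), and any factorization into two quadratics over Q would force √(37555) ∈ Q (pairing opposite roots) or √145, √259 ∈ Q (other pairings), all impossible. Hence [Q(γ):Q] = 4 = [Q(√145, √259):Q], so Q(γ) = Q(√145, √259).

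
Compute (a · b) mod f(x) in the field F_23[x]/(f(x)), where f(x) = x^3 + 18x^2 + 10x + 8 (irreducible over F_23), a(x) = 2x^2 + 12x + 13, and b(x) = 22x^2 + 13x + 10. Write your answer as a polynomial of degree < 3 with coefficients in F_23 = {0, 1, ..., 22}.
a · b ≡ 19x^2 + 12x + 6 (mod f(x))

Multiply in F_23[x]: a(x)·b(x) = (2x^2 + 12x + 13)·(22x^2 + 13x + 10) = 21x^4 + 14x^3 + 2x^2 + 13x + 15. This has degree ≥ 3, so divide by f(x) over F_23: 21x^4 + 14x^3 + 2x^2 + 13x + 15 = (21x + 4)·(x^3 + 18x^2 + 10x + 8) + (19x^2 + 12x + 6). Hence a·b ≡ 19x^2 + 12x + 6 (mod f). (F_23[x]/(f) is a field with 23^3 = 12167 elements since f is irreducible of degree 3.)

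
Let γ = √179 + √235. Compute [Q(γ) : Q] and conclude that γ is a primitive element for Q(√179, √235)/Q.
[Q(γ) : Q] = 4 (equivalently, Q(γ) = Q(√179, √235))

Obviously Q(γ) ⊆ Q(√179, √235), and [Q(√179, √235):Q] = 4 (since 179, 235 are distinct squarefree integers > 1 with 42065 not a perfect square). To show equality we compute the minimal polynomial of γ. From γ = √179 + √235: γ^2 = 179 + 2√(42065) + 235 = 414 + 2√(42065), so γ^2 - 414 = 2√(42065); squaring, (γ^2 - 414)^2 = 4·42065, i.e. γ^4 - 828γ^2 + 171396 - 168260 = 0, i.e. γ^4 - 828γ^2 + 3136 = 0. So γ is a root of x^4 - 828x^2 + 3136. This polynomial is irreducible over Q: it has no rational root (each ±√179 ± √235 is irrational), and any factorization into two quadratics over Q would force √(42065) ∈ Q (pairing opposite roots) or √179, √235 ∈ Q (other pairings), all impossible. Hence [Q(γ):Q] = 4 = [Q(√179, √235):Q], so Q(γ) = Q(√179, √235).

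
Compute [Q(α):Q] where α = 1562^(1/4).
[Q(α):Q] = 4

α is a root of x^4 - 1562. By Eisenstein's criterion at the prime p = 2 (which divides the constant term 1562 but p^2 = 4 does not, since 1562 is squarefree), x^4 - 1562 is irreducible over Q. Hence [Q(α):Q] = 4.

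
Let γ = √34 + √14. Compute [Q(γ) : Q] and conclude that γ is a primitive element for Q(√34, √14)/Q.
[Q(γ) : Q] = 4 (equivalently, Q(γ) = Q(√34, √14))

Obviously Q(γ) ⊆ Q(√34, √14), and [Q(√34, √14):Q] = 4 (since 34, 14 are distinct squarefree integers > 1 with 476 not a perfect square). To show equality we compute the minimal polynomial of γ. From γ = √34 + √14: γ^2 = 34 + 2√(476) + 14 = 48 + 2√(476), so γ^2 - 48 = 2√(476); squaring, (γ^2 - 48)^2 = 4·476, i.e. γ^4 - 96γ^2 + 2304 - 1904 = 0, i.e. γ^4 - 96γ^2 + 400 = 0. So γ is a root of x^4 - 96x^2 + 400. This polynomial is irreducible over Q: it has no rational root (each ±√34 ± √14 is irrational), and any factorization into two quadratics over Q would force √(476) ∈ Q (pairing opposite roots) or √34, √14 ∈ Q (other pairings), all impossible. Hence [Q(γ):Q] = 4 = [Q(√34, √14):Q], so Q(γ) = Q(√34, √14).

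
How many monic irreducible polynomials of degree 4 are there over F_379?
There are 5158148310 monic irreducible polynomials of degree 4 over F_379

Each element of F_{379^4} that lies in no proper subfield is a root of exactly one monic irreducible of degree 4 over F_379, and each such polynomial has 4 distinct roots in F_{379^4}. By Möbius inversion the count is N_379(4) = (1/4) Σ_{d|4} μ(4/d) · 379^d = (1/4)(μ(4)·379^1 + μ(2)·379^2 + μ(1)·379^4) = 20632593240/4 = 5158148310.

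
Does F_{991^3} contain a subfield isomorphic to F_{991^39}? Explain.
No: F_{991^39} is not a subfield of F_{991^3}

F_{p^m} embeds in F_{p^n} iff m | n. Here 39 ∤ 3 (since 3 = 0·39 + 3 with remainder 3 ≠ 0), so F_{991^39} is not a subfield of F_{991^3}. Equivalently: if it were, the tower law would give 39 = [F_{991^39}:F_991] dividing [F_{991^3}:F_991] = 3, contradiction.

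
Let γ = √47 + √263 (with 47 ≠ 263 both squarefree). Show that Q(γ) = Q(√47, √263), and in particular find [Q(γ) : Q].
[Q(γ) : Q] = 4 (equivalently, Q(γ) = Q(√47, √263))

Obviously Q(γ) ⊆ Q(√47, √263), and [Q(√47, √263):Q] = 4 (since 47, 263 are distinct squarefree integers > 1 with 12361 not a perfect square). To show equality we compute the minimal polynomial of γ. From γ = √47 + √263: γ^2 = 47 + 2√(12361) + 263 = 310 + 2√(12361), so γ^2 - 310 = 2√(12361); squaring, (γ^2 - 310)^2 = 4·12361, i.e. γ^4 - 620γ^2 + 96100 - 49444 = 0, i.e. γ^4 - 620γ^2 + 46656 = 0. So γ is a root of x^4 - 620x^2 + 46656. This polynomial is irreducible over Q: it has no rational root (each ±√47 ± √263 is irrational), and any factorization into two quadratics over Q would force √(12361) ∈ Q (pairing opposite roots) or √47, √263 ∈ Q (other pairings), all impossible. Hence [Q(γ):Q] = 4 = [Q(√47, √263):Q], so Q(γ) = Q(√47, √263).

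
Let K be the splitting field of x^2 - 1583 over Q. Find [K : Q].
[K : Q] = 2

f(x) = x^2 - 1583 factors as (x - √1583)(x + √1583). The splitting field is K = Q(√1583). Since 1583 is squarefree and > 1, it is not a perfect square, so x^2 - 1583 is irreducible over Q and [Q(√1583) : Q] = 2. Hence [K : Q] = 2.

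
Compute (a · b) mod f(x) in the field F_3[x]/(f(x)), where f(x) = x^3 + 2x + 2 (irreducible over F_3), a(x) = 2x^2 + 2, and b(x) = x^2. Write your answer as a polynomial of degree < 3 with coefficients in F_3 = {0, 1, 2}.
a · b ≡ x^2 + 2x (mod f(x))

Multiply in F_3[x]: a(x)·b(x) = (2x^2 + 2)·(x^2) = 2x^4 + 2x^2. This has degree ≥ 3, so divide by f(x) over F_3: 2x^4 + 2x^2 = (2x)·(x^3 + 2x + 2) + (x^2 + 2x). Hence a·b ≡ x^2 + 2x (mod f). (F_3[x]/(f) is a field with 3^3 = 27 elements since f is irreducible of degree 3.)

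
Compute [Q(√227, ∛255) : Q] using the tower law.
[Q(√227, ∛255) : Q] = 6

Let L = Q(√227, ∛255). Since Q(√227) ⊂ L and [Q(√227):Q] = 2, the tower law gives 2 | [L:Q]. Likewise Q(∛255) ⊂ L with [Q(∛255):Q] = 3 (because 255 is not a perfect cube), so 3 | [L:Q]. As gcd(2,3) = 1, [L:Q] is divisible by 6. Conversely L is generated over Q by √227 and ∛255, so [L:Q] ≤ 2·3 = 6. Therefore [Q(√227, ∛255) : Q] = 6.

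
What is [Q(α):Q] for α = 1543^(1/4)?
[Q(α):Q] = 4

α is a root of x^4 - 1543. By Eisenstein's criterion at the prime p = 1543 (which divides the constant term 1543 but p^2 = 2380849 does not, since 1543 is squarefree), x^4 - 1543 is irreducible over Q. Hence [Q(α):Q] = 4.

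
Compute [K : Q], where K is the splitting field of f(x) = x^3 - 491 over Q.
[K : Q] = 6

The roots of x^3 - 491 are ∛491, ω∛491, ω^2∛491 where ω = e^(2πi/3) is a primitive cube root of unity, so K = Q(∛491, ω). Now [Q(∛491):Q] = 3 (since 491 is not a perfect cube, x^3 - 491 is irreducible) and [Q(ω):Q] = 2. Both 2 and 3 divide [K:Q], and [K:Q] ≤ 3·2 = 6, so [K:Q] = 6. (Equivalently: Q(∛491) ⊂ R but ω ∉ R, so [K : Q(∛491)] = 2.)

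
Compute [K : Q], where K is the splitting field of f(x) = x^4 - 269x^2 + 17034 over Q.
[K : Q] = 4

Solving the quadratic in x^2: x^2 = (269 ± √(269^2 - 4·17034))/2 = (269 ± √4225)/2 = (269 ± 65)/2, giving x^2 = 102 or x^2 = 167. So f(x) = (x^2 - 102)(x^2 - 167) and the roots of f are ±√102, ±√167. Hence the splitting field is K = Q(√102, √167). Since 102 and 167 are distinct squarefree integers > 1, their product 17034 is not a perfect square, so √167 ∉ Q(√102). By the tower law [K:Q] = [Q(√102,√167):Q(√102)] · [Q(√102):Q] = 2 · 2 = 4.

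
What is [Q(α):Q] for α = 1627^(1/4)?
[Q(α):Q] = 4

α is a root of x^4 - 1627. By Eisenstein's criterion at the prime p = 1627 (which divides the constant term 1627 but p^2 = 2647129 does not, since 1627 is squarefree), x^4 - 1627 is irreducible over Q. Hence [Q(α):Q] = 4.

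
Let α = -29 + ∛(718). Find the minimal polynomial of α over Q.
m_α(x) = x^3 + 87x^2 + 2523x + 23671

Set β = α + 29 = ∛(718), so β^3 = 718. Then (α + 29)^3 - 718 = 0, i.e. α is a root of g(x) = (x + 29)^3 - 718 = x^3 + 87x^2 + 2523x + 23671. Since g(x) = h(x + 29) where h(x) = x^3 - 718, and h is irreducible over Q (because 718 is not a perfect cube, so h has no rational root, and a monic cubic with no rational root is irreducible), g is also irreducible (irreducibility is preserved under the substitution x → x + 29). Hence m_α(x) = x^3 + 87x^2 + 2523x + 23671.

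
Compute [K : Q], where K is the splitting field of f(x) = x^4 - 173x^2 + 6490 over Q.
[K : Q] = 4

Solving the quadratic in x^2: x^2 = (173 ± √(173^2 - 4·6490))/2 = (173 ± √3969)/2 = (173 ± 63)/2, giving x^2 = 55 or x^2 = 118. So f(x) = (x^2 - 55)(x^2 - 118) and the roots of f are ±√55, ±√118. Hence the splitting field is K = Q(√55, √118). Since 55 and 118 are distinct squarefree integers > 1, their product 6490 is not a perfect square, so √118 ∉ Q(√55). By the tower law [K:Q] = [Q(√55,√118):Q(√55)] · [Q(√55):Q] = 2 · 2 = 4.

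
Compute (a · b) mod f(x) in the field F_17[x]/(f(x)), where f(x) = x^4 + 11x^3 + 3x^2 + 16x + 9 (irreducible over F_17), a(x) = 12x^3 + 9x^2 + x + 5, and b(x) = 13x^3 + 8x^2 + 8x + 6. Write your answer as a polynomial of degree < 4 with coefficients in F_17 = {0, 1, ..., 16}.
a · b ≡ x^3 + x^2 + x + 16 (mod f(x))

Multiply in F_17[x]: a(x)·b(x) = (12x^3 + 9x^2 + x + 5)·(13x^3 + 8x^2 + 8x + 6) = 3x^6 + 9x^5 + 11x^4 + 13x^3 + 12x + 13. This has degree ≥ 4, so divide by f(x) over F_17: 3x^6 + 9x^5 + 11x^4 + 13x^3 + 12x + 13 = (3x^2 + 10x + 11)·(x^4 + 11x^3 + 3x^2 + 16x + 9) + (x^3 + x^2 + x + 16). Hence a·b ≡ x^3 + x^2 + x + 16 (mod f). (F_17[x]/(f) is a field with 17^4 = 83521 elements since f is irreducible of degree 4.)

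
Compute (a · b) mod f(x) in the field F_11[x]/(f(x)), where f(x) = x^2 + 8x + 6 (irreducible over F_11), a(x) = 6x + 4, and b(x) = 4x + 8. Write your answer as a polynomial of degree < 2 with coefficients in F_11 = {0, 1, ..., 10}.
a · b ≡ 4x + 9 (mod f(x))

Multiply in F_11[x]: a(x)·b(x) = (6x + 4)·(4x + 8) = 2x^2 + 9x + 10. This has degree ≥ 2, so divide by f(x) over F_11: 2x^2 + 9x + 10 = (2)·(x^2 + 8x + 6) + (4x + 9). Hence a·b ≡ 4x + 9 (mod f). (F_11[x]/(f) is a field with 11^2 = 121 elements since f is irreducible of degree 2.)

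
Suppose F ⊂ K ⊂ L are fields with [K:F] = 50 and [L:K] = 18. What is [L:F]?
[L:F] = 900

The tower law says that for any tower of field extensions F ⊂ K ⊂ L with finite degrees, [L:F] = [L:K] · [K:F]. Here this gives [L:F] = 18 · 50 = 900.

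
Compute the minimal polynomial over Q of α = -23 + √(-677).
m_α(x) = x^2 + 46x + 1206

From α + 23 = √(-677), squaring gives (α + 23)^2 = -677, i.e. α^2 + 46α + 529 = -677, so α^2 + 46α + 1206 = 0. The discriminant of x^2 + 46x + 1206 is (46)^2 - 4·(1206) = 2116 - 4824 = -2708, and 4·(-677) is not a perfect square in Q since -677 is squarefree and ≠ 1. Hence x^2 + 46x + 1206 is irreducible over Q and is the minimal polynomial of α.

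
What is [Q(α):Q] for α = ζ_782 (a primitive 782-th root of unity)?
[Q(α):Q] = 352

The minimal polynomial of ζ_782 over Q is the 782-th cyclotomic polynomial Φ_782(x), which is irreducible over Q and has degree φ(782) = 352. Hence [Q(α):Q] = φ(782) = 352.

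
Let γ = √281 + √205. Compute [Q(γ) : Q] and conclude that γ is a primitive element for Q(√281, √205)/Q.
[Q(γ) : Q] = 4 (equivalently, Q(γ) = Q(√281, √205))

Obviously Q(γ) ⊆ Q(√281, √205), and [Q(√281, √205):Q] = 4 (since 281, 205 are distinct squarefree integers > 1 with 57605 not a perfect square). To show equality we compute the minimal polynomial of γ. From γ = √281 + √205: γ^2 = 281 + 2√(57605) + 205 = 486 + 2√(57605), so γ^2 - 486 = 2√(57605); squaring, (γ^2 - 486)^2 = 4·57605, i.e. γ^4 - 972γ^2 + 236196 - 230420 = 0, i.e. γ^4 - 972γ^2 + 5776 = 0. So γ is a root of x^4 - 972x^2 + 5776. This polynomial is irreducible over Q: it has no rational root (each ±√281 ± √205 is irrational), and any factorization into two quadratics over Q would force √(57605) ∈ Q (pairing opposite roots) or √281, √205 ∈ Q (other pairings), all impossible. Hence [Q(γ):Q] = 4 = [Q(√281, √205):Q], so Q(γ) = Q(√281, √205).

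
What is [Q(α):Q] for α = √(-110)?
[Q(α):Q] = 2

[Q(α):Q] equals the degree of the minimal polynomial of α. Here α^2 = -110 and x^2 + 110 is irreducible (d = -110 is squarefree, ≠ 1, hence not a square), so deg(m_α) = 2. Thus [Q(α):Q] = 2.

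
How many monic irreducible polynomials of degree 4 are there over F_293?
There are 1842491238 monic irreducible polynomials of degree 4 over F_293

Each element of F_{293^4} that lies in no proper subfield is a root of exactly one monic irreducible of degree 4 over F_293, and each such polynomial has 4 distinct roots in F_{293^4}. By Möbius inversion the count is N_293(4) = (1/4) Σ_{d|4} μ(4/d) · 293^d = (1/4)(μ(4)·293^1 + μ(2)·293^2 + μ(1)·293^4) = 7369964952/4 = 1842491238.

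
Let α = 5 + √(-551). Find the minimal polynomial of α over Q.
m_α(x) = x^2 - 10x + 576

From α - 5 = √(-551), squaring gives (α - 5)^2 = -551, i.e. α^2 - 10α + 25 = -551, so α^2 - 10α + 576 = 0. The discriminant of x^2 - 10x + 576 is (-10)^2 - 4·(576) = 100 - 2304 = -2204, and 4·(-551) is not a perfect square in Q since -551 is squarefree and ≠ 1. Hence x^2 - 10x + 576 is irreducible over Q and is the minimal polynomial of α.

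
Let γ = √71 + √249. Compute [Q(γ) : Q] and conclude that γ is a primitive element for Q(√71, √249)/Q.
[Q(γ) : Q] = 4 (equivalently, Q(γ) = Q(√71, √249))

Obviously Q(γ) ⊆ Q(√71, √249), and [Q(√71, √249):Q] = 4 (since 71, 249 are distinct squarefree integers > 1 with 17679 not a perfect square). To show equality we compute the minimal polynomial of γ. From γ = √71 + √249: γ^2 = 71 + 2√(17679) + 249 = 320 + 2√(17679), so γ^2 - 320 = 2√(17679); squaring, (γ^2 - 320)^2 = 4·17679, i.e. γ^4 - 640γ^2 + 102400 - 70716 = 0, i.e. γ^4 - 640γ^2 + 31684 = 0. So γ is a root of x^4 - 640x^2 + 31684. This polynomial is irreducible over Q: it has no rational root (each ±√71 ± √249 is irrational), and any factorization into two quadratics over Q would force √(17679) ∈ Q (pairing opposite roots) or √71, √249 ∈ Q (other pairings), all impossible. Hence [Q(γ):Q] = 4 = [Q(√71, √249):Q], so Q(γ) = Q(√71, √249).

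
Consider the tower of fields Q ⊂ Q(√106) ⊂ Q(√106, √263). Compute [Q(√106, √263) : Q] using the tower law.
[Q(√106, √263) : Q] = 4

[Q(√106):Q] = 2 (min poly x^2 - 106, irreducible since 106 is squarefree > 1). For the top step, suppose √263 ∈ Q(√106), say √263 = c + d√106 with c, d ∈ Q. Squaring: 263 = c^2 + 106d^2 + 2cd√106. Since √106 ∉ Q this forces 2cd = 0. If d = 0 then √263 = c ∈ Q, contradicting 263 squarefree > 1. If c = 0 then 263 = 106d^2, so 106·263 = (106d)^2 is a perfect square in Q — but 106·263 = 27878 is not a perfect square (since 106 and 263 are distinct squarefree integers). Contradiction. Hence √263 ∉ Q(√106), so x^2 - 263 stays irreducible over Q(√106) and [Q(√106, √263) : Q(√106)] = 2. By the tower law, [Q(√106, √263) : Q] = 2 · 2 = 4.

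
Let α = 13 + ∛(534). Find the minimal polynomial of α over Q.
m_α(x) = x^3 - 39x^2 + 507x - 2731

Set β = α - 13 = ∛(534), so β^3 = 534. Then (α - 13)^3 - 534 = 0, i.e. α is a root of g(x) = (x - 13)^3 - 534 = x^3 - 39x^2 + 507x - 2731. Since g(x) = h(x - 13) where h(x) = x^3 - 534, and h is irreducible over Q (because 534 is not a perfect cube, so h has no rational root, and a monic cubic with no rational root is irreducible), g is also irreducible (irreducibility is preserved under the substitution x → x - 13). Hence m_α(x) = x^3 - 39x^2 + 507x - 2731.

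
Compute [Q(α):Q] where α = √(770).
[Q(α):Q] = 2

[Q(α):Q] equals the degree of the minimal polynomial of α. Here α^2 = 770 and x^2 - 770 is irreducible (d = 770 is squarefree, ≠ 1, hence not a square), so deg(m_α) = 2. Thus [Q(α):Q] = 2.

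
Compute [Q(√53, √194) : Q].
[Q(√53, √194) : Q] = 4

[Q(√53):Q] = 2 (min poly x^2 - 53, irreducible since 53 is squarefree > 1). For the top step, suppose √194 ∈ Q(√53), say √194 = c + d√53 with c, d ∈ Q. Squaring: 194 = c^2 + 53d^2 + 2cd√53. Since √53 ∉ Q this forces 2cd = 0. If d = 0 then √194 = c ∈ Q, contradicting 194 squarefree > 1. If c = 0 then 194 = 53d^2, so 53·194 = (53d)^2 is a perfect square in Q — but 53·194 = 10282 is not a perfect square (since 53 and 194 are distinct squarefree integers). Contradiction. Hence √194 ∉ Q(√53), so x^2 - 194 stays irreducible over Q(√53) and [Q(√53, √194) : Q(√53)] = 2. By the tower law, [Q(√53, √194) : Q] = 2 · 2 = 4.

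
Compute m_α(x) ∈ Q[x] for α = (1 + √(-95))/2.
m_α(x) = x^2 - x + 24

From 2α - 1 = √(-95), squaring gives (2α - 1)^2 = -95, i.e. 4α^2 - 4α + 1 = -95, so α^2 - α + (1 + 95)/4 = 0. Since -95 ≡ 1 (mod 4), (1 + 95)/4 = 24 ∈ Z. The polynomial x^2 - x + 24 has discriminant 1 - 4·(24) = -95, which is not a perfect square in Q (d = -95 is squarefree and ≠ 1), so x^2 - x + 24 is irreducible over Q. It is the minimal polynomial of α.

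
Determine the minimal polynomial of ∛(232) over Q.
m_α(x) = x^3 - 232

α satisfies α^3 = 232, so x^3 - 232 annihilates α. By the rational root test, a rational root p/q (in lowest terms) of x^3 - 232 would satisfy p^3 = 232 q^3, forcing q = 1 and p^3 = 232; but 232 is not a perfect cube, contradiction. A monic cubic over Q with no rational root is irreducible (any nontrivial factorization would include a linear factor). Hence x^3 - 232 is the minimal polynomial of α, and in particular [Q(α):Q] = 3.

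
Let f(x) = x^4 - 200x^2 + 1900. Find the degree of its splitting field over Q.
[K : Q] = 4

Solving the quadratic in x^2: x^2 = (200 ± √(200^2 - 4·1900))/2 = (200 ± √32400)/2 = (200 ± 180)/2, giving x^2 = 190 or x^2 = 10. So f(x) = (x^2 - 190)(x^2 - 10) and the roots of f are ±√190, ±√10. Hence the splitting field is K = Q(√190, √10). Since 190 and 10 are distinct squarefree integers > 1, their product 1900 is not a perfect square, so √10 ∉ Q(√190). By the tower law [K:Q] = [Q(√190,√10):Q(√190)] · [Q(√190):Q] = 2 · 2 = 4.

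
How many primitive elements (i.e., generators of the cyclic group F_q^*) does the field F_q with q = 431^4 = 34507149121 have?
There are φ(34507149120) = 8928976896 primitive elements

F_q^* is cyclic of order q - 1 = 34507149120. A cyclic group of order m has exactly φ(m) generators. Here m = 34507149120 = 2^6 · 3^3 · 5 · 43 · 293 · 317, so the number of primitive elements is φ(34507149120) = 8928976896.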